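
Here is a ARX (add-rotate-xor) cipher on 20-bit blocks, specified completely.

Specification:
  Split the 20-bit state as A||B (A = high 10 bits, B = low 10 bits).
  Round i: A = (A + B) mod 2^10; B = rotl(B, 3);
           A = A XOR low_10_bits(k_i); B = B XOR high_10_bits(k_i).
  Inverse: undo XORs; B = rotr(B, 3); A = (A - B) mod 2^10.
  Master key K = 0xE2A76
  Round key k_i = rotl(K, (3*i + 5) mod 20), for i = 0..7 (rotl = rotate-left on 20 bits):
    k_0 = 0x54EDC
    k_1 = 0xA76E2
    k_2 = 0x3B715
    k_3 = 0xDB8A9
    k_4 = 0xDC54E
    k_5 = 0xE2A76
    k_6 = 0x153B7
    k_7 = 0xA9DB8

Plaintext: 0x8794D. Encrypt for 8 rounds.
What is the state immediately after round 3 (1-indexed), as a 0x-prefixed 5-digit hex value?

s_0 = plaintext = 0x8794D
s_1 = Round(s_0, k_0) = 0x6DF39
s_2 = Round(s_1, k_1) = 0x84B53
s_3 = Round(s_2, k_2) = 0x9C273
s_4 = Round(s_3, k_3) = 0x128F2
s_5 = Round(s_4, k_4) = 0x1C8E0
s_6 = Round(s_5, k_5) = 0xC908B
s_7 = Round(s_6, k_6) = 0x0600D
s_8 = Round(s_7, k_7) = 0x676CF

0x9C273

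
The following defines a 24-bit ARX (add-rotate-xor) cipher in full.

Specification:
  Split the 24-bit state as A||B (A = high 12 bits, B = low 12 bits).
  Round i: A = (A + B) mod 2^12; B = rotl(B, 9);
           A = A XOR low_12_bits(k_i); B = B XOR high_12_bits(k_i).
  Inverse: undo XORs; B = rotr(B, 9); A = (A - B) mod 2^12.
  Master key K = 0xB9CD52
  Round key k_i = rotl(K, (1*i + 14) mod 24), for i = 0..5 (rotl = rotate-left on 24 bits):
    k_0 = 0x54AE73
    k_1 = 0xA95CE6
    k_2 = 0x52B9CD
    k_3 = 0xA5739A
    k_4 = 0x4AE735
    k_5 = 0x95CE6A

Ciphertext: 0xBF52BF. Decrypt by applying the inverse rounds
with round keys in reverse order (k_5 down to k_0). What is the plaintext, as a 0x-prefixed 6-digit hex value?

0x2B7E57

s_0 = ciphertext = 0xBF52BF
s_1 = InvRound(s_0, k_5) = 0x682F1D
s_2 = InvRound(s_1, k_4) = 0x41AD9D
s_3 = InvRound(s_2, k_3) = 0x92DE53
s_4 = InvRound(s_3, k_2) = 0x51BBC5
s_5 = InvRound(s_4, k_1) = 0xF7DA80
s_6 = InvRound(s_5, k_0) = 0x2B7E57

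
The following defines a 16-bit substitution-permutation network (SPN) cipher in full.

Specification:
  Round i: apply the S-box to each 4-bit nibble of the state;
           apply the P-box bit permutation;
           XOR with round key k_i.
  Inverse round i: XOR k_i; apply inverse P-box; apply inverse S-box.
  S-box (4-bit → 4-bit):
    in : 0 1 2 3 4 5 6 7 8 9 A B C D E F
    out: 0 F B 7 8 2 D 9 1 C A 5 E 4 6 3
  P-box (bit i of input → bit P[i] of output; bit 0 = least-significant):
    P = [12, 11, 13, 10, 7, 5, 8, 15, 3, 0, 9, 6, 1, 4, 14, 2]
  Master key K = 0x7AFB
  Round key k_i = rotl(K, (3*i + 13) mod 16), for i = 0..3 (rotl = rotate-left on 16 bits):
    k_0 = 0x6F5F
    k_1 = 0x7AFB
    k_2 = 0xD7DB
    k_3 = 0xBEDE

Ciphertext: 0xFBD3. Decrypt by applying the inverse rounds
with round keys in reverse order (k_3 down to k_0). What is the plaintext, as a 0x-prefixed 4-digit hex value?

s_0 = ciphertext = 0xFBD3
s_1 = InvRound(s_0, k_3) = 0x9FD4
s_2 = InvRound(s_1, k_2) = 0x6F05
s_3 = InvRound(s_2, k_1) = 0x2737
s_4 = InvRound(s_3, k_0) = 0xD755

0xD755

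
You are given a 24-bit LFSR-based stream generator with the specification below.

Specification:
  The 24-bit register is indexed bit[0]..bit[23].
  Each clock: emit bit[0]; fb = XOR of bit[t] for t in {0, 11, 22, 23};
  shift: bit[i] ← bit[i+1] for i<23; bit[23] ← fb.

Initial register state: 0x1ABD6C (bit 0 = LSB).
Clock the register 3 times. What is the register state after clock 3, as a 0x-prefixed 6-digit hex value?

0xA357AD

reg_0 = 0x1ABD6C
clock 1: out=0, reg = 0x8D5EB6
clock 2: out=0, reg = 0x46AF5B
clock 3: out=1, reg = 0xA357AD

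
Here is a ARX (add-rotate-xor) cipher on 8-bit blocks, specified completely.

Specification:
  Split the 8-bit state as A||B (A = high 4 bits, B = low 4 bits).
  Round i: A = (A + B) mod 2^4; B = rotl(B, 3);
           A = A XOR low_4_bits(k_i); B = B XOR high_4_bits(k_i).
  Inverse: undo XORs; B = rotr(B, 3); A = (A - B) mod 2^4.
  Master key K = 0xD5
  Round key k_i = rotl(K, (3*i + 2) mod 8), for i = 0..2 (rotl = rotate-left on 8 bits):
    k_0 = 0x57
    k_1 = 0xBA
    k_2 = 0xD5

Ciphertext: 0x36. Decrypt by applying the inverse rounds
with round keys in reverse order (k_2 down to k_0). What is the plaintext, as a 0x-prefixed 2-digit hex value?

0x29

s_0 = ciphertext = 0x36
s_1 = InvRound(s_0, k_2) = 0xF7
s_2 = InvRound(s_1, k_1) = 0xC9
s_3 = InvRound(s_2, k_0) = 0x29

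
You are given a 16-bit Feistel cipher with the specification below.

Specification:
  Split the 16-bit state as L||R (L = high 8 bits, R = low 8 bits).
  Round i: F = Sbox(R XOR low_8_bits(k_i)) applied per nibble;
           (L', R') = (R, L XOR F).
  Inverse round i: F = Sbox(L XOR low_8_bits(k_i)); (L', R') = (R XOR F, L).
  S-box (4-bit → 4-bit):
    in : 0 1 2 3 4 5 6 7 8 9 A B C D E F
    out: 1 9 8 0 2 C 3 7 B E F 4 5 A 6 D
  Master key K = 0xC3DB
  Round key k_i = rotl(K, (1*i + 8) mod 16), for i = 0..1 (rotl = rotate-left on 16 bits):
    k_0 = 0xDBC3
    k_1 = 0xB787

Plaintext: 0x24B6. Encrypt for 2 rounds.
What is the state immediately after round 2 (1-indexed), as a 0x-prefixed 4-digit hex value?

0x581B

s_0 = plaintext = 0x24B6
s_1 = Round(s_0, k_0) = 0xB658
s_2 = Round(s_1, k_1) = 0x581B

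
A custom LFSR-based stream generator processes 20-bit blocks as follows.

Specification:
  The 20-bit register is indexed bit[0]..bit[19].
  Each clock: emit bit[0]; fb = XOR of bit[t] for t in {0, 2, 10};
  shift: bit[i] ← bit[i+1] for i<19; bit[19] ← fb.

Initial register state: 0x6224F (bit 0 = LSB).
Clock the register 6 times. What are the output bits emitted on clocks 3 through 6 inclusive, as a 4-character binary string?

1100

reg_0 = 0x6224F
clock 1: out=1, reg = 0x31127
clock 2: out=1, reg = 0x18893
clock 3: out=1, reg = 0x8C449
clock 4: out=1, reg = 0x46224
clock 5: out=0, reg = 0xA3112
clock 6: out=0, reg = 0x51889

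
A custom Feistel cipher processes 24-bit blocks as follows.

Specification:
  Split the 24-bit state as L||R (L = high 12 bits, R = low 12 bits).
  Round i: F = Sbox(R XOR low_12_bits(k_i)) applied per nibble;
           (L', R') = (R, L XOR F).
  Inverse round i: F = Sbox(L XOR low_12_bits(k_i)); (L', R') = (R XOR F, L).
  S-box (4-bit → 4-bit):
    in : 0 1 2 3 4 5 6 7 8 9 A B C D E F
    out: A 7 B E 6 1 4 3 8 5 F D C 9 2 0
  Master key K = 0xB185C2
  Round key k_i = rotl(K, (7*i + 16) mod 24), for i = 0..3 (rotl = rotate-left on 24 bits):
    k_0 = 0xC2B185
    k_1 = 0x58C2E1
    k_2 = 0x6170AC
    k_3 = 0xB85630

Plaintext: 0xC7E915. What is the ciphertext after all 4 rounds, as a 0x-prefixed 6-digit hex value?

0xD1C068

s_0 = plaintext = 0xC7E915
s_1 = Round(s_0, k_0) = 0x915424
s_2 = Round(s_1, k_1) = 0x424DD4
s_3 = Round(s_2, k_2) = 0xDD4D1C
s_4 = Round(s_3, k_3) = 0xD1C068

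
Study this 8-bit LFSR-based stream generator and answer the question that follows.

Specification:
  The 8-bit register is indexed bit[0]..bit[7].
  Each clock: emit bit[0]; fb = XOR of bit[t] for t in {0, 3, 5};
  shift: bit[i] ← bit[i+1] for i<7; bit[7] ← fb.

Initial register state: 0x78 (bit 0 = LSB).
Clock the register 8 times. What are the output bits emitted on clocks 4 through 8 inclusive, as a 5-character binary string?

11110

reg_0 = 0x78
clock 1: out=0, reg = 0x3C
clock 2: out=0, reg = 0x1E
clock 3: out=0, reg = 0x8F
clock 4: out=1, reg = 0x47
clock 5: out=1, reg = 0xA3
clock 6: out=1, reg = 0x51
clock 7: out=1, reg = 0xA8
clock 8: out=0, reg = 0x54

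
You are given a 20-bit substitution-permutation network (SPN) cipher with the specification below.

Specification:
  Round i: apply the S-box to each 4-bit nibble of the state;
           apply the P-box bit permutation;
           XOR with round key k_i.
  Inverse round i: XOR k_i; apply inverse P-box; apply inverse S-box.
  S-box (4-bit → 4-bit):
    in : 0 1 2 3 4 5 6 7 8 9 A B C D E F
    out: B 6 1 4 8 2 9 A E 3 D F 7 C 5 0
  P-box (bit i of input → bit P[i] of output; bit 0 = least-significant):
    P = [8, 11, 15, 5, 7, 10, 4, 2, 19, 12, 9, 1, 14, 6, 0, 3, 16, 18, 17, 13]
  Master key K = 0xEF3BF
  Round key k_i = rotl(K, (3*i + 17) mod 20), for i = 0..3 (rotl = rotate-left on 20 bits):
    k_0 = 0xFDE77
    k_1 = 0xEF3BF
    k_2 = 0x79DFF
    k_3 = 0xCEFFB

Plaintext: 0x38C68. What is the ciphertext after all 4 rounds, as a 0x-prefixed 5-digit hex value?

0xBB526

s_0 = plaintext = 0x38C68
s_1 = Round(s_0, k_0) = 0x5449A
s_2 = Round(s_1, k_1) = 0xA7615
s_3 = Round(s_2, k_2) = 0xCB1A5
s_4 = Round(s_3, k_3) = 0xBB526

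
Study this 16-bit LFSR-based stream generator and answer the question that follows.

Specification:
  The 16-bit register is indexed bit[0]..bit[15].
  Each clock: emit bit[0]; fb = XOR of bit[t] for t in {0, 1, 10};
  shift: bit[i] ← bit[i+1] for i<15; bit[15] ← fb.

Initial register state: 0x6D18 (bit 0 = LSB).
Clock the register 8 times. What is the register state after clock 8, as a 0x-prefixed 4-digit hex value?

0x4F6D

reg_0 = 0x6D18
clock 1: out=0, reg = 0xB68C
clock 2: out=0, reg = 0xDB46
clock 3: out=0, reg = 0xEDA3
clock 4: out=1, reg = 0xF6D1
clock 5: out=1, reg = 0x7B68
clock 6: out=0, reg = 0x3DB4
clock 7: out=0, reg = 0x9EDA
clock 8: out=0, reg = 0x4F6D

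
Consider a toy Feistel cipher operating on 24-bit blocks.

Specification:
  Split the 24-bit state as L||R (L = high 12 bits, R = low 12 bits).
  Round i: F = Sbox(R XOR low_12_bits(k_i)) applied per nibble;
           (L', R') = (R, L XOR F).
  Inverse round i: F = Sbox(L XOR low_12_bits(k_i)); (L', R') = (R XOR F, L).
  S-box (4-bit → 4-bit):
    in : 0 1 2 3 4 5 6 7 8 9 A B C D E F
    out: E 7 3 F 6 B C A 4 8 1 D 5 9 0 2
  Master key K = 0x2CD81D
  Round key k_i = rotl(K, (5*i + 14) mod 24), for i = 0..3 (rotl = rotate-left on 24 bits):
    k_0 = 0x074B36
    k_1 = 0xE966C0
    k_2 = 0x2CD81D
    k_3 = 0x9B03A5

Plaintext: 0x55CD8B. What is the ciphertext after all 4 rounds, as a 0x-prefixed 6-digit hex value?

s_0 = plaintext = 0x55CD8B
s_1 = Round(s_0, k_0) = 0xD8B985
s_2 = Round(s_1, k_1) = 0x985FE0
s_3 = Round(s_2, k_2) = 0xFE03AC
s_4 = Round(s_3, k_3) = 0x3AC108

0x3AC108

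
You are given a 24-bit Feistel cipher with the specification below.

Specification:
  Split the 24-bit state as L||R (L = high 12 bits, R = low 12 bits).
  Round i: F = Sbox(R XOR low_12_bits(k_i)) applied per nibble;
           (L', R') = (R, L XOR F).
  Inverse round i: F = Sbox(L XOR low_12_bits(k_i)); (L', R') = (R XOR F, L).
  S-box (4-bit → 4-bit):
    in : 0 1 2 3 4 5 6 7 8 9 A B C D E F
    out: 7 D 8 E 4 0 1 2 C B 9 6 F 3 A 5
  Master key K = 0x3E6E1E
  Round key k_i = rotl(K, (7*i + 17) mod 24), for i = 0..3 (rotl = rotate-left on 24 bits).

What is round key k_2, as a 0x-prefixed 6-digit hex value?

K = 0x3E6E1E
k_0 = rotl(K, (7*0+17) mod 24) = rotl(K, 17) = 0x3C7CDC
k_1 = rotl(K, (7*1+17) mod 24) = rotl(K, 0) = 0x3E6E1E
k_2 = rotl(K, (7*2+17) mod 24) = rotl(K, 7) = 0x370F1F

0x370F1F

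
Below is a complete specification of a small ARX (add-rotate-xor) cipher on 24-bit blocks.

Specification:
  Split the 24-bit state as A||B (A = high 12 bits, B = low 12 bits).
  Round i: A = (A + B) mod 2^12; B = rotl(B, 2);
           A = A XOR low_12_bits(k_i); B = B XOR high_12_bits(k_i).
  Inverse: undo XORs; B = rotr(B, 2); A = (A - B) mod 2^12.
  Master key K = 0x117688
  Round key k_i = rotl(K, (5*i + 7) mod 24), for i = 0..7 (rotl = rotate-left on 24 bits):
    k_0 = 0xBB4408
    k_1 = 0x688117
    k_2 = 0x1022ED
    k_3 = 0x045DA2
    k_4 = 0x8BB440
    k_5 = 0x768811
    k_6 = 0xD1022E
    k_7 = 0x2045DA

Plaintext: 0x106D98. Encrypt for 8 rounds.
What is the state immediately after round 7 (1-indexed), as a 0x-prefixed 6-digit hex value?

s_0 = plaintext = 0x106D98
s_1 = Round(s_0, k_0) = 0xA96DD7
s_2 = Round(s_1, k_1) = 0x97A1D7
s_3 = Round(s_2, k_2) = 0x9BC65E
s_4 = Round(s_3, k_3) = 0xDB893C
s_5 = Round(s_4, k_4) = 0x2B4C49
s_6 = Round(s_5, k_5) = 0x6EC64F
s_7 = Round(s_6, k_6) = 0xF1542D
s_8 = Round(s_7, k_7) = 0x6982B1

0xF1542D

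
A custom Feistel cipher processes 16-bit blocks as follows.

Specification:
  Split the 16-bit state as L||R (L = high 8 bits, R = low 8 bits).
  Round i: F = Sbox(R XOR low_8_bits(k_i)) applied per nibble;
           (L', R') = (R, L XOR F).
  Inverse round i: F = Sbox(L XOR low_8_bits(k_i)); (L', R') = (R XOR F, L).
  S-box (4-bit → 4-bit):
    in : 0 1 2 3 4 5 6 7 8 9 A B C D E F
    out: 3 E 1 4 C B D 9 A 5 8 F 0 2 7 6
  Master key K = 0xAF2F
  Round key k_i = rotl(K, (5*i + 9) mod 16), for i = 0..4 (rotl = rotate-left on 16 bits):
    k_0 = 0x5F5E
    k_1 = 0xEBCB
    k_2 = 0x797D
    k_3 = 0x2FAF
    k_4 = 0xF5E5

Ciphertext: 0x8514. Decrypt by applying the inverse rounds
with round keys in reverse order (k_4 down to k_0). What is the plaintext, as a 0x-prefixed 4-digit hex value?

0xA2BD

s_0 = ciphertext = 0x8514
s_1 = InvRound(s_0, k_4) = 0xC785
s_2 = InvRound(s_1, k_3) = 0x5FC7
s_3 = InvRound(s_2, k_2) = 0xD65F
s_4 = InvRound(s_3, k_1) = 0xBDD6
s_5 = InvRound(s_4, k_0) = 0xA2BD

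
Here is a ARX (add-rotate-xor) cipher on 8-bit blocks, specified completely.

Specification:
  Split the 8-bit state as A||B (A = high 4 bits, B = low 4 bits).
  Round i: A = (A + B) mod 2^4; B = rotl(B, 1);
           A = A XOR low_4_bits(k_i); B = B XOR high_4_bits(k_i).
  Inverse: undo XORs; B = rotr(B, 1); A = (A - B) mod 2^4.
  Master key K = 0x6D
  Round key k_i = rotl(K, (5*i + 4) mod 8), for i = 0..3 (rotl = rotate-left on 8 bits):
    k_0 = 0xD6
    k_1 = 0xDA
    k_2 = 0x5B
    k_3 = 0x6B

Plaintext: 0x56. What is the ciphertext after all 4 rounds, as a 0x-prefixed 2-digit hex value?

s_0 = plaintext = 0x56
s_1 = Round(s_0, k_0) = 0xD1
s_2 = Round(s_1, k_1) = 0x4F
s_3 = Round(s_2, k_2) = 0x8A
s_4 = Round(s_3, k_3) = 0x93

0x93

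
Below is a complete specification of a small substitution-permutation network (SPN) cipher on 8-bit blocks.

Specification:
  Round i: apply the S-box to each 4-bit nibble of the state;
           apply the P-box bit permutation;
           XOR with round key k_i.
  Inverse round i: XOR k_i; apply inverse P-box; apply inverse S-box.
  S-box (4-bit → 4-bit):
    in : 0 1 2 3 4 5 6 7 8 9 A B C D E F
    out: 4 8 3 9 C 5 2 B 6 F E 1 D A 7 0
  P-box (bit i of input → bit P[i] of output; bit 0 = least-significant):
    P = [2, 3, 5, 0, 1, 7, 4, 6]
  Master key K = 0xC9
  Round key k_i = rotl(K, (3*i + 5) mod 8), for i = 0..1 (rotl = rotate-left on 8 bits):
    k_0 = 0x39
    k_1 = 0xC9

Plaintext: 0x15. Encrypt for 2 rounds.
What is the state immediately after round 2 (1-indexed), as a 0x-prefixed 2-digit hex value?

s_0 = plaintext = 0x15
s_1 = Round(s_0, k_0) = 0x5D
s_2 = Round(s_1, k_1) = 0xD2

0xD2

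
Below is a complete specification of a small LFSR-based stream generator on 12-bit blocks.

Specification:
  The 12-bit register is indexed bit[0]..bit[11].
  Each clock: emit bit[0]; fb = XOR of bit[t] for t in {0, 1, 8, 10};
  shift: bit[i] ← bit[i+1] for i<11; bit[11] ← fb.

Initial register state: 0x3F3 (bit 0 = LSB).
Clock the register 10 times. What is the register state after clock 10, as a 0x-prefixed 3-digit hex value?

reg_0 = 0x3F3
clock 1: out=1, reg = 0x9F9
clock 2: out=1, reg = 0x4FC
clock 3: out=0, reg = 0xA7E
clock 4: out=0, reg = 0xD3F
clock 5: out=1, reg = 0x69F
clock 6: out=1, reg = 0xB4F
clock 7: out=1, reg = 0xDA7
clock 8: out=1, reg = 0x6D3
clock 9: out=1, reg = 0xB69
clock 10: out=1, reg = 0x5B4

0x5B4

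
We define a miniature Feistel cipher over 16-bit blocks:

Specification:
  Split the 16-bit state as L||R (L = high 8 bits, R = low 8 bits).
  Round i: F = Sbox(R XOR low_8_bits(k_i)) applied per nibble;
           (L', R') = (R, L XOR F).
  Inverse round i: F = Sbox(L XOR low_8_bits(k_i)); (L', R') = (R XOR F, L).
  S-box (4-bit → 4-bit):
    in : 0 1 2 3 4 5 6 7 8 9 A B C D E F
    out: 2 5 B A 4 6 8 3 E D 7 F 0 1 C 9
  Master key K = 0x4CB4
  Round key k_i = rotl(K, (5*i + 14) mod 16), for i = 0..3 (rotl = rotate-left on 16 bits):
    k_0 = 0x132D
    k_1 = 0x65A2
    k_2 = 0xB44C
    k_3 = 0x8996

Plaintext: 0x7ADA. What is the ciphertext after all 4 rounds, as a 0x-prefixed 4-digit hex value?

s_0 = plaintext = 0x7ADA
s_1 = Round(s_0, k_0) = 0xDAE9
s_2 = Round(s_1, k_1) = 0xE995
s_3 = Round(s_2, k_2) = 0x95F4
s_4 = Round(s_3, k_3) = 0xF41E

0xF41E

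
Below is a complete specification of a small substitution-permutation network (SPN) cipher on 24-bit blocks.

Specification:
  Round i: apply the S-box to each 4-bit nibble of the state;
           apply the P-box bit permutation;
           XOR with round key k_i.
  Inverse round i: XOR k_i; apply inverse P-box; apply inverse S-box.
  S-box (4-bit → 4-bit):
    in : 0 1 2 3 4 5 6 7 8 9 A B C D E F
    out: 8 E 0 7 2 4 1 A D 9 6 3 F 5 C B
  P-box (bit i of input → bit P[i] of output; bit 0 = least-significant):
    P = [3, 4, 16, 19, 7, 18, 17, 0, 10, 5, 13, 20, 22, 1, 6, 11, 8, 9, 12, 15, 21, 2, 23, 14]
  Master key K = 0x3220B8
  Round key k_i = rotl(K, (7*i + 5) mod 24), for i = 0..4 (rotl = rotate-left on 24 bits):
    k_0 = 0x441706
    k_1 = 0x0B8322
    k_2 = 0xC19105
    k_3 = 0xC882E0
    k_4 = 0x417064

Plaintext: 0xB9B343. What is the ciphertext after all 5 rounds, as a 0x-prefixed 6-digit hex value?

0x42ED36

s_0 = plaintext = 0xB9B343
s_1 = Round(s_0, k_0) = 0x21B238
s_2 = Round(s_1, k_1) = 0x4411A8
s_3 = Round(s_2, k_2) = 0xDEBB6B
s_4 = Round(s_3, k_3) = 0x28165A
s_5 = Round(s_4, k_4) = 0x42ED36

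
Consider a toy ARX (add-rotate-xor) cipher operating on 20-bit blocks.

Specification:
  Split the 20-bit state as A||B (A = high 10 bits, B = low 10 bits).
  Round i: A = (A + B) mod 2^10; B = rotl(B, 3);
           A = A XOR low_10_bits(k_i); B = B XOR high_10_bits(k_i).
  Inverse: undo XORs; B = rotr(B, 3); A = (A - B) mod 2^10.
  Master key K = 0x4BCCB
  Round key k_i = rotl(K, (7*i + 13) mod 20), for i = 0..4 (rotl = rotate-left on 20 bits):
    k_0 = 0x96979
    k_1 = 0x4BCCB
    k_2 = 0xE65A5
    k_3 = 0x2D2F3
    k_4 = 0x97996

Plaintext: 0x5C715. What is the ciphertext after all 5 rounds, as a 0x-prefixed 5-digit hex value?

0x414C3

s_0 = plaintext = 0x5C715
s_1 = Round(s_0, k_0) = 0x7FEF4
s_2 = Round(s_1, k_1) = 0x0E28A
s_3 = Round(s_2, k_2) = 0xD9FCC
s_4 = Round(s_3, k_3) = 0x702D3
s_5 = Round(s_4, k_4) = 0x414C3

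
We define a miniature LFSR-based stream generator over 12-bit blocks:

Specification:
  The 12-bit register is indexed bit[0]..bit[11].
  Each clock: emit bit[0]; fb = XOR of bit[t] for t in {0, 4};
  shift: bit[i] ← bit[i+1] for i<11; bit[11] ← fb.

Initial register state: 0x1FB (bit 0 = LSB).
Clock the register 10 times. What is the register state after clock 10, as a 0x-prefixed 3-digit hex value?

reg_0 = 0x1FB
clock 1: out=1, reg = 0x0FD
clock 2: out=1, reg = 0x07E
clock 3: out=0, reg = 0x83F
clock 4: out=1, reg = 0x41F
clock 5: out=1, reg = 0x20F
clock 6: out=1, reg = 0x907
clock 7: out=1, reg = 0xC83
clock 8: out=1, reg = 0xE41
clock 9: out=1, reg = 0xF20
clock 10: out=0, reg = 0x790

0x790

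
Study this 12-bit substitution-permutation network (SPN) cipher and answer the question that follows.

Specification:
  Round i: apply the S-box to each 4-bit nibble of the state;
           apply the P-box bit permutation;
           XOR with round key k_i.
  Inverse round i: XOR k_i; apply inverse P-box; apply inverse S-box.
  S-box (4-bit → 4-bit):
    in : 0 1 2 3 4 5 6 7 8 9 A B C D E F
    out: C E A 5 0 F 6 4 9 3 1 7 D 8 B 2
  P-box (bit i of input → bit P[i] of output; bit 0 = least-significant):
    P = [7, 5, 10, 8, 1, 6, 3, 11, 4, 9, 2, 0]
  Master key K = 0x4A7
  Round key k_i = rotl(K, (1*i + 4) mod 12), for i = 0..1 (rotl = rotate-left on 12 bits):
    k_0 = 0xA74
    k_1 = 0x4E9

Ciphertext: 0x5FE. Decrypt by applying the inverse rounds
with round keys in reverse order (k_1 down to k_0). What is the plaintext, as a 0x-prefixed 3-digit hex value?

0xE63

s_0 = ciphertext = 0x5FE
s_1 = InvRound(s_0, k_1) = 0xCAD
s_2 = InvRound(s_1, k_0) = 0xE63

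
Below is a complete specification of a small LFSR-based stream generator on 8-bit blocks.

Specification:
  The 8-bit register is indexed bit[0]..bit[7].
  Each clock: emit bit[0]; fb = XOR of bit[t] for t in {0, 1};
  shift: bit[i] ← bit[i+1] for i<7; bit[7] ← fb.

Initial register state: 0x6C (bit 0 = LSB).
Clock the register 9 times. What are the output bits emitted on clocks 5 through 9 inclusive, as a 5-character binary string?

01100

reg_0 = 0x6C
clock 1: out=0, reg = 0x36
clock 2: out=0, reg = 0x9B
clock 3: out=1, reg = 0x4D
clock 4: out=1, reg = 0xA6
clock 5: out=0, reg = 0xD3
clock 6: out=1, reg = 0x69
clock 7: out=1, reg = 0xB4
clock 8: out=0, reg = 0x5A
clock 9: out=0, reg = 0xAD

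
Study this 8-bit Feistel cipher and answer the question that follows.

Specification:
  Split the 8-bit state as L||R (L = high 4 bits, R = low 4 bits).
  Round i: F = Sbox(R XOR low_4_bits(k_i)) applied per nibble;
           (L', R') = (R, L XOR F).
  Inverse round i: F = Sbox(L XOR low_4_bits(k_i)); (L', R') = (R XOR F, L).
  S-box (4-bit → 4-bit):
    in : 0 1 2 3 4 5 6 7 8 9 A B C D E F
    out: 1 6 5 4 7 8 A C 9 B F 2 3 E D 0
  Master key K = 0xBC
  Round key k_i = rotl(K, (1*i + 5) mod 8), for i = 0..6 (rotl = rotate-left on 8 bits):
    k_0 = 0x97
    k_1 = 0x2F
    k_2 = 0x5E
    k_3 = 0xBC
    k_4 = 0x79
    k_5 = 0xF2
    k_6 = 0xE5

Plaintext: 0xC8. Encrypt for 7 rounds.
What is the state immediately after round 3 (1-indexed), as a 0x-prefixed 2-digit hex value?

s_0 = plaintext = 0xC8
s_1 = Round(s_0, k_0) = 0x8C
s_2 = Round(s_1, k_1) = 0xCC
s_3 = Round(s_2, k_2) = 0xC9
s_4 = Round(s_3, k_3) = 0x94
s_5 = Round(s_4, k_4) = 0x47
s_6 = Round(s_5, k_5) = 0x7C
s_7 = Round(s_6, k_6) = 0xCC

0xC9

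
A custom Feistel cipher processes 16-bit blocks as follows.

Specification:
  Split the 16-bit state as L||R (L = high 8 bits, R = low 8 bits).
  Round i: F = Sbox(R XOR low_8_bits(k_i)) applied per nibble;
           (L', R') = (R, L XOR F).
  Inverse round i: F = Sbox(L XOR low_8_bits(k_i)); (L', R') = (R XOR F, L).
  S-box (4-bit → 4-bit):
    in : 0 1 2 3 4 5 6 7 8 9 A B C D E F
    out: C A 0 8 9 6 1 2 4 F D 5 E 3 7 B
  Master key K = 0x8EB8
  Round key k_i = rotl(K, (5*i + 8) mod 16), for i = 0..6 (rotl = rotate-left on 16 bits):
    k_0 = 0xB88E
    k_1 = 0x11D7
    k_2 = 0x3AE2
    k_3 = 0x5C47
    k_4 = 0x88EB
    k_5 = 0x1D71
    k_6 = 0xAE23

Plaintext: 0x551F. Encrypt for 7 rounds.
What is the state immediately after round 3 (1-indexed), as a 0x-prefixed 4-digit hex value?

s_0 = plaintext = 0x551F
s_1 = Round(s_0, k_0) = 0x1FAF
s_2 = Round(s_1, k_1) = 0xAF3B
s_3 = Round(s_2, k_2) = 0x3B90
s_4 = Round(s_3, k_3) = 0x9009
s_5 = Round(s_4, k_4) = 0x09E0
s_6 = Round(s_5, k_5) = 0xE0F3
s_7 = Round(s_6, k_6) = 0xF3DC

0x3B90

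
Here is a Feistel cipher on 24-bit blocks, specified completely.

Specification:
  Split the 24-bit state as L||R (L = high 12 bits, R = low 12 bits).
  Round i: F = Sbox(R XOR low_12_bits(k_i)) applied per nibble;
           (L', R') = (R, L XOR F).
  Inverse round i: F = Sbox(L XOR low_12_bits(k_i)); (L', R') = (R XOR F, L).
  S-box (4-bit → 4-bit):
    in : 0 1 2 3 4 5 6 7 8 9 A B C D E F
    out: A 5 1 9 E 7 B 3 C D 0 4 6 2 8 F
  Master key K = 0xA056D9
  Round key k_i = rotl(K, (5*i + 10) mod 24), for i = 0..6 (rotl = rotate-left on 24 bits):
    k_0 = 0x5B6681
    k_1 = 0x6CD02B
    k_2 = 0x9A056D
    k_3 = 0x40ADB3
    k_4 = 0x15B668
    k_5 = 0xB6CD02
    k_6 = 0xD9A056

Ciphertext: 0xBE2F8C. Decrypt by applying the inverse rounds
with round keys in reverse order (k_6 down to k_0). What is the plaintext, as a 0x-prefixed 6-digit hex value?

0x1A6BE7

s_0 = ciphertext = 0xBE2F8C
s_1 = InvRound(s_0, k_6) = 0xBC2BE2
s_2 = InvRound(s_1, k_5) = 0x088BC2
s_3 = InvRound(s_2, k_4) = 0x048088
s_4 = InvRound(s_3, k_3) = 0x27C048
s_5 = InvRound(s_4, k_2) = 0x31D27C
s_6 = InvRound(s_5, k_1) = 0xBE731D
s_7 = InvRound(s_6, k_0) = 0x1A6BE7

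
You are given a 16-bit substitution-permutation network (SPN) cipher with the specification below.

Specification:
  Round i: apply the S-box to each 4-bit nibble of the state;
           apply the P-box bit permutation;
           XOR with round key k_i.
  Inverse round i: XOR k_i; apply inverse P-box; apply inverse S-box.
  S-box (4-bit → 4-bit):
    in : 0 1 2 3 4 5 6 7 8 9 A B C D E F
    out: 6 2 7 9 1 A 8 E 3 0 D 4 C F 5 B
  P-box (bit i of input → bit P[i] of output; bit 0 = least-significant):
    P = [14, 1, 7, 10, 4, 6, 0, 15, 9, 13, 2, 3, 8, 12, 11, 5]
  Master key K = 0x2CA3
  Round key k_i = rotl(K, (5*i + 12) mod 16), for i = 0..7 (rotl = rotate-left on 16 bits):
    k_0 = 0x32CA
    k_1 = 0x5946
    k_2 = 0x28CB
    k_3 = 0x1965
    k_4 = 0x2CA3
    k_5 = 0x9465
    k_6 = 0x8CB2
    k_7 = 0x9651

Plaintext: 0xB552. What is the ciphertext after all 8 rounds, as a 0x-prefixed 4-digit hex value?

0xE02E

s_0 = plaintext = 0xB552
s_1 = Round(s_0, k_0) = 0xDA00
s_2 = Round(s_1, k_1) = 0x42A9
s_3 = Round(s_2, k_2) = 0x8BDE
s_4 = Round(s_3, k_3) = 0xC8B0
s_5 = Round(s_4, k_4) = 0x0600
s_6 = Round(s_5, k_5) = 0x8CAE
s_7 = Round(s_6, k_6) = 0x5D2F
s_8 = Round(s_7, k_7) = 0xE02E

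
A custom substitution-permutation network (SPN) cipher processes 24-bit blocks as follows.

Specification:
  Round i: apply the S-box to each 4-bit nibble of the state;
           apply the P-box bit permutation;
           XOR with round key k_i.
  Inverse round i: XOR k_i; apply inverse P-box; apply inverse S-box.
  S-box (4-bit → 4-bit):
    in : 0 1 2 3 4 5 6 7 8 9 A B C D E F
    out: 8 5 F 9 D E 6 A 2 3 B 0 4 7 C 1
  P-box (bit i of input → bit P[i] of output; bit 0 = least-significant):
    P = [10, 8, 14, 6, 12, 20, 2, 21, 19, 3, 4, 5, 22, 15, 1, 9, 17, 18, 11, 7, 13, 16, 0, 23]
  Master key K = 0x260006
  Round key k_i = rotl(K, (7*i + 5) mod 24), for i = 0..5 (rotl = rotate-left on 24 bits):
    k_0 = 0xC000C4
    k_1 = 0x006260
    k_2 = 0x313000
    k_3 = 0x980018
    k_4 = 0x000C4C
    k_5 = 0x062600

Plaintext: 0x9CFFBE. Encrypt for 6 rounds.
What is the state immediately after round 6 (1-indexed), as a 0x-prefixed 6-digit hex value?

0x42707F

s_0 = plaintext = 0x9CFFBE
s_1 = Round(s_0, k_0) = 0x896884
s_2 = Round(s_1, k_1) = 0x17A62A
s_3 = Round(s_2, k_2) = 0x4587DD
s_4 = Round(s_3, k_3) = 0x0CFDB5
s_5 = Round(s_4, k_4) = 0xC84514
s_6 = Round(s_5, k_5) = 0x42707F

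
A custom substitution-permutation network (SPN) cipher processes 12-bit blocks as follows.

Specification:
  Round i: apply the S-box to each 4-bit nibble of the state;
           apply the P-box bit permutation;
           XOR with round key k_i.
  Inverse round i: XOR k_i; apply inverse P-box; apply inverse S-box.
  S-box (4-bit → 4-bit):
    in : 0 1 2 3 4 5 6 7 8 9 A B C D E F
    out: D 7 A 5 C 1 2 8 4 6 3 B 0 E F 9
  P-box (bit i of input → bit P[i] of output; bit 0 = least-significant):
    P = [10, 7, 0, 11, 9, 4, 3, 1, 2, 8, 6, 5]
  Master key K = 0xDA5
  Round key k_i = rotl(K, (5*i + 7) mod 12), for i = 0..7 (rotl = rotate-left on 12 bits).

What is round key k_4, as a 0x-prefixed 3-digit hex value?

0xD2E

K = 0xDA5
k_0 = rotl(K, (5*0+7) mod 12) = rotl(K, 7) = 0x2ED
k_1 = rotl(K, (5*1+7) mod 12) = rotl(K, 0) = 0xDA5
k_2 = rotl(K, (5*2+7) mod 12) = rotl(K, 5) = 0x4BB
k_3 = rotl(K, (5*3+7) mod 12) = rotl(K, 10) = 0x769
k_4 = rotl(K, (5*4+7) mod 12) = rotl(K, 3) = 0xD2E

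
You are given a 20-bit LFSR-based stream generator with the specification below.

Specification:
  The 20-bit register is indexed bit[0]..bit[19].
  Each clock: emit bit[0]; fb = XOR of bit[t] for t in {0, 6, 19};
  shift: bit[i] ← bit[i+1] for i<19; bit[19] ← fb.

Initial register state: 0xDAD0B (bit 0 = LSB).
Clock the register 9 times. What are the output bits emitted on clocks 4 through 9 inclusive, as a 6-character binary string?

reg_0 = 0xDAD0B
clock 1: out=1, reg = 0x6D685
clock 2: out=1, reg = 0xB6B42
clock 3: out=0, reg = 0x5B5A1
clock 4: out=1, reg = 0xADAD0
clock 5: out=0, reg = 0x56D68
clock 6: out=0, reg = 0xAB6B4
clock 7: out=0, reg = 0xD5B5A
clock 8: out=0, reg = 0x6ADAD
clock 9: out=1, reg = 0xB56D6

100001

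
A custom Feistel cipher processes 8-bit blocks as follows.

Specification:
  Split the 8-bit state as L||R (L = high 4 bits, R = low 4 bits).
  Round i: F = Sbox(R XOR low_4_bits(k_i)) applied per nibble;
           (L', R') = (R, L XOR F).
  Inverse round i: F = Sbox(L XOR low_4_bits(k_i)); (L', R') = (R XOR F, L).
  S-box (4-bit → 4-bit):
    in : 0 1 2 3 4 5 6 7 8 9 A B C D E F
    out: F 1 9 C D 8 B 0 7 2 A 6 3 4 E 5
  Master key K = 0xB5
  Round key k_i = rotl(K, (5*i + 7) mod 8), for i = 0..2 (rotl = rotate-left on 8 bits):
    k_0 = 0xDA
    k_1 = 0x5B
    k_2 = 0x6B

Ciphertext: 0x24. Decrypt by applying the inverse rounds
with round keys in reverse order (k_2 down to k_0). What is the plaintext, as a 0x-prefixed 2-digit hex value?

s_0 = ciphertext = 0x24
s_1 = InvRound(s_0, k_2) = 0x62
s_2 = InvRound(s_1, k_1) = 0x66
s_3 = InvRound(s_2, k_0) = 0x56

0x56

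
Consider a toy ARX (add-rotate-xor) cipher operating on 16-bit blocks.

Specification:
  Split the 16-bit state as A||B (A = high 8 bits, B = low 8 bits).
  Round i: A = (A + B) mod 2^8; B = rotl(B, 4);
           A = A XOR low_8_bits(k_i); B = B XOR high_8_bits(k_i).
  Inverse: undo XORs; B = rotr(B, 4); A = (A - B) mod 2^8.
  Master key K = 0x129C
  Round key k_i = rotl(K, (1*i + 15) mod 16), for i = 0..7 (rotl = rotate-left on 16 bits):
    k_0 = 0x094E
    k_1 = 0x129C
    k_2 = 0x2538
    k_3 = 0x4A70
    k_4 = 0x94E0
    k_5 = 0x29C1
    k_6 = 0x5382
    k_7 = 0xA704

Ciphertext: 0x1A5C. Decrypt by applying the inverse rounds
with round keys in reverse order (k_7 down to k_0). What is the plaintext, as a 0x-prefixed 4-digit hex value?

0xCA34

s_0 = ciphertext = 0x1A5C
s_1 = InvRound(s_0, k_7) = 0x5FBF
s_2 = InvRound(s_1, k_6) = 0x0FCE
s_3 = InvRound(s_2, k_5) = 0x507E
s_4 = InvRound(s_3, k_4) = 0x02AE
s_5 = InvRound(s_4, k_3) = 0x244E
s_6 = InvRound(s_5, k_2) = 0x66B6
s_7 = InvRound(s_6, k_1) = 0xB04A
s_8 = InvRound(s_7, k_0) = 0xCA34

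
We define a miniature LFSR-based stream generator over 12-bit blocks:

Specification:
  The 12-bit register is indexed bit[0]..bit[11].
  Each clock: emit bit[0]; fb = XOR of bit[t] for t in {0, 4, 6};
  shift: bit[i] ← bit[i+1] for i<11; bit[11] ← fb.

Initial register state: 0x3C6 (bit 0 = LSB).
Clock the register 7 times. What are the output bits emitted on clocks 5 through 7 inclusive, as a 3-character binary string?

001

reg_0 = 0x3C6
clock 1: out=0, reg = 0x9E3
clock 2: out=1, reg = 0x4F1
clock 3: out=1, reg = 0xA78
clock 4: out=0, reg = 0x53C
clock 5: out=0, reg = 0xA9E
clock 6: out=0, reg = 0xD4F
clock 7: out=1, reg = 0x6A7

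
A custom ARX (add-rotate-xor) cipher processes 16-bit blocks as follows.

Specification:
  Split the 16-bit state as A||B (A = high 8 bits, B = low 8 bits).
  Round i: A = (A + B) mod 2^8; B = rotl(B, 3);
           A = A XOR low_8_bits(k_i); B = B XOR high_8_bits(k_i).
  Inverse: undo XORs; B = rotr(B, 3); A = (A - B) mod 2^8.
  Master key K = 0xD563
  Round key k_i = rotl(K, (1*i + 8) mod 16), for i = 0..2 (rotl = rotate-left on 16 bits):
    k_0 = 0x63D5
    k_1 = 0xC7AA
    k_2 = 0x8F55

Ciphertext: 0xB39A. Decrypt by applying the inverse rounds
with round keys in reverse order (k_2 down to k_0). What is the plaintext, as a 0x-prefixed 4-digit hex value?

0x9EF9

s_0 = ciphertext = 0xB39A
s_1 = InvRound(s_0, k_2) = 0x44A2
s_2 = InvRound(s_1, k_1) = 0x42AC
s_3 = InvRound(s_2, k_0) = 0x9EF9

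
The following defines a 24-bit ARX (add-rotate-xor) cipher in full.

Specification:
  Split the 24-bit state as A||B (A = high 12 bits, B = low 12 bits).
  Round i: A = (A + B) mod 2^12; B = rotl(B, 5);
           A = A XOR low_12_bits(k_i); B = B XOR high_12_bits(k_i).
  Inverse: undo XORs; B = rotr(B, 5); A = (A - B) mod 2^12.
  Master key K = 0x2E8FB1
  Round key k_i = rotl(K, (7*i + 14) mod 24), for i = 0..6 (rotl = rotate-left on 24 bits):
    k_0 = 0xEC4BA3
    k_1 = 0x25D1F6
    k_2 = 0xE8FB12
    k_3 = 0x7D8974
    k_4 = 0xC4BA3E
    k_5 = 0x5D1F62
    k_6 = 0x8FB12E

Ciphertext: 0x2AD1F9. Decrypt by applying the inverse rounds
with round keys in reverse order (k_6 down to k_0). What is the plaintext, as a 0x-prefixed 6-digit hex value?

s_0 = ciphertext = 0x2AD1F9
s_1 = InvRound(s_0, k_6) = 0x23B148
s_2 = InvRound(s_1, k_5) = 0x0B5CA4
s_3 = InvRound(s_2, k_4) = 0x304787
s_4 = InvRound(s_3, k_3) = 0xAEEF82
s_5 = InvRound(s_4, k_2) = 0xB74688
s_6 = InvRound(s_5, k_1) = 0xFDCAA6
s_7 = InvRound(s_6, k_0) = 0x35C123

0x35C123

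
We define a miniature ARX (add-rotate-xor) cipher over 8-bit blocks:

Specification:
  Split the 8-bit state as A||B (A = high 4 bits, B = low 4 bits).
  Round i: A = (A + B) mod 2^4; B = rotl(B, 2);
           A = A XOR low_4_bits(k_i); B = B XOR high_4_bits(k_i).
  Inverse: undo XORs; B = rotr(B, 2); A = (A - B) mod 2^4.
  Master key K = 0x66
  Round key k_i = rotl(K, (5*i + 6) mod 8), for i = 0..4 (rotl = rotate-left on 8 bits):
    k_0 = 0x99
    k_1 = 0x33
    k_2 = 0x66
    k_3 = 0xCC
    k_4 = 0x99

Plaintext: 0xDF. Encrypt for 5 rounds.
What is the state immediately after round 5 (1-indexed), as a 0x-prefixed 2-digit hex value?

s_0 = plaintext = 0xDF
s_1 = Round(s_0, k_0) = 0x56
s_2 = Round(s_1, k_1) = 0x8A
s_3 = Round(s_2, k_2) = 0x4C
s_4 = Round(s_3, k_3) = 0xCF
s_5 = Round(s_4, k_4) = 0x26

0x26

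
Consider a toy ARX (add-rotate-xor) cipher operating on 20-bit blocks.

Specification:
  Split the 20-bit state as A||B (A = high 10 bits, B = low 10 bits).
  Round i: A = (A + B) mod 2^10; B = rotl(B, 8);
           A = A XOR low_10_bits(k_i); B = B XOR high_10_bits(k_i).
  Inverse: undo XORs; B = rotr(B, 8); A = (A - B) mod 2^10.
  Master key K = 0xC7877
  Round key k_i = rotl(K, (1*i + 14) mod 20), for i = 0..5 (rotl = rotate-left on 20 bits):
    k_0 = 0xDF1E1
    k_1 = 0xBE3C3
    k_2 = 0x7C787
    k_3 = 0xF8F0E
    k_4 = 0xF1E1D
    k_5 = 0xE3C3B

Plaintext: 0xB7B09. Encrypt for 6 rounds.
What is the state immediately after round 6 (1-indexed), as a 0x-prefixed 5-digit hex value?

s_0 = plaintext = 0xB7B09
s_1 = Round(s_0, k_0) = 0x01ABE
s_2 = Round(s_1, k_1) = 0x41C57
s_3 = Round(s_2, k_2) = 0xB66E4
s_4 = Round(s_3, k_3) = 0xACF5A
s_5 = Round(s_4, k_4) = 0x04111
s_6 = Round(s_5, k_5) = 0x46ACB

0x46ACB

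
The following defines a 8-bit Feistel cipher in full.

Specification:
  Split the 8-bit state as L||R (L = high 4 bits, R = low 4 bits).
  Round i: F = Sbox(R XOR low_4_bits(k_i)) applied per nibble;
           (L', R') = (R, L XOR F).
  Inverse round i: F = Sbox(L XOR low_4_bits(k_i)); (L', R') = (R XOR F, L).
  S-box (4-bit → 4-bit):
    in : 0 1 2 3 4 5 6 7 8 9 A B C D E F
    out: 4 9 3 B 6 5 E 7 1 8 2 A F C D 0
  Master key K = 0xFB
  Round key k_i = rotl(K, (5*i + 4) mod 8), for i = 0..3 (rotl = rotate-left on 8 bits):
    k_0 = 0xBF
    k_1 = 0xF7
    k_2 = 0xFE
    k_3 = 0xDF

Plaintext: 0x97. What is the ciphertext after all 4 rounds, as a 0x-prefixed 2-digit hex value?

s_0 = plaintext = 0x97
s_1 = Round(s_0, k_0) = 0x78
s_2 = Round(s_1, k_1) = 0x87
s_3 = Round(s_2, k_2) = 0x70
s_4 = Round(s_3, k_3) = 0x07

0x07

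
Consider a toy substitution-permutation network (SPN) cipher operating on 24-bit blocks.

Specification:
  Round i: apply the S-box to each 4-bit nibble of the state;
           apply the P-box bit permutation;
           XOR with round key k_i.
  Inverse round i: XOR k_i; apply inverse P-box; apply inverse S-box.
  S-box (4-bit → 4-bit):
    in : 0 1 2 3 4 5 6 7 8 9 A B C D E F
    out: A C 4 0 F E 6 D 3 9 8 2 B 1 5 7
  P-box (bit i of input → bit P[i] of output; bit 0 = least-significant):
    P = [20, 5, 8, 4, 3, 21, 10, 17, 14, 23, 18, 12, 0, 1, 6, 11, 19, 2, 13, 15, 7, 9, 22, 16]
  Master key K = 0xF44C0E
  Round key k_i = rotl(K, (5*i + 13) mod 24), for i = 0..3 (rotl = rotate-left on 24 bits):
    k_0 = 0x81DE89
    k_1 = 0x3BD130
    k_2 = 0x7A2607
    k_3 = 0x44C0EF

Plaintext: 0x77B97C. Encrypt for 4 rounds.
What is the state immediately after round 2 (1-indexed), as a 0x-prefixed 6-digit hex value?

0x3B41F0

s_0 = plaintext = 0x77B97C
s_1 = Round(s_0, k_0) = 0xDA2A33
s_2 = Round(s_1, k_1) = 0x3B41F0
s_3 = Round(s_2, k_2) = 0x5E3A78
s_4 = Round(s_3, k_3) = 0x1FF6C7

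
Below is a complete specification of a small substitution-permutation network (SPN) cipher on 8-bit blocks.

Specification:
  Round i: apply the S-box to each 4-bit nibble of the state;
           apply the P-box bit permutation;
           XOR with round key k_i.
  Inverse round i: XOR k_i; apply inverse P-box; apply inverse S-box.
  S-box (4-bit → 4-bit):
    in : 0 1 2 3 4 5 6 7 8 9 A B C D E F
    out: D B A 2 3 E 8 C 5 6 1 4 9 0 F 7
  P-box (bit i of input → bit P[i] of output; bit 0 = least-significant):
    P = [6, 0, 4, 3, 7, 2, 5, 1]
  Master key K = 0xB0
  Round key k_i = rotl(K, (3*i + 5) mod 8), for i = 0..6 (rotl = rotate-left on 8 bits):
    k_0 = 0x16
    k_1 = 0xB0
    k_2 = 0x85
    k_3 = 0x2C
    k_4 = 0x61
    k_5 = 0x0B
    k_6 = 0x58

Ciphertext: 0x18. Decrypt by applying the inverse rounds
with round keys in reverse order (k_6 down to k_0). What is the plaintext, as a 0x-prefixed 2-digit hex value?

0x08

s_0 = ciphertext = 0x18
s_1 = InvRound(s_0, k_6) = 0xDA
s_2 = InvRound(s_1, k_5) = 0xAF
s_3 = InvRound(s_2, k_4) = 0x1C
s_4 = InvRound(s_3, k_3) = 0xBB
s_5 = InvRound(s_4, k_2) = 0x57
s_6 = InvRound(s_5, k_1) = 0xE4
s_7 = InvRound(s_6, k_0) = 0x08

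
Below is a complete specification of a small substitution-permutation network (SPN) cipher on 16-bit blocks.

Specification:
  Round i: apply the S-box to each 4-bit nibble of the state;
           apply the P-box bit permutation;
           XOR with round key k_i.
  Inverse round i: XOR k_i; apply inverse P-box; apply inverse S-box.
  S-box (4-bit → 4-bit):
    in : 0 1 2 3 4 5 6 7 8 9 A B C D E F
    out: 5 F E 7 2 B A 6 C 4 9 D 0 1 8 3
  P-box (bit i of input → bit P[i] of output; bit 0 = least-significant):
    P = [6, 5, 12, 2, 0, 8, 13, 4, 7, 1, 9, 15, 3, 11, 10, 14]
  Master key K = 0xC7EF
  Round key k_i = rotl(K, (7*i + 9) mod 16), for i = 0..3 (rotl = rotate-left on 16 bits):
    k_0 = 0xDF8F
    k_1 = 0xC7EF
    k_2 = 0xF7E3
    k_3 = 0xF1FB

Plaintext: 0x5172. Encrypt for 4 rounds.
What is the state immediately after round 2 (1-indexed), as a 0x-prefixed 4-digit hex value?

0xBA99

s_0 = plaintext = 0x5172
s_1 = Round(s_0, k_0) = 0x2421
s_2 = Round(s_1, k_1) = 0xBA99
s_3 = Round(s_2, k_2) = 0x036B
s_4 = Round(s_3, k_3) = 0xE625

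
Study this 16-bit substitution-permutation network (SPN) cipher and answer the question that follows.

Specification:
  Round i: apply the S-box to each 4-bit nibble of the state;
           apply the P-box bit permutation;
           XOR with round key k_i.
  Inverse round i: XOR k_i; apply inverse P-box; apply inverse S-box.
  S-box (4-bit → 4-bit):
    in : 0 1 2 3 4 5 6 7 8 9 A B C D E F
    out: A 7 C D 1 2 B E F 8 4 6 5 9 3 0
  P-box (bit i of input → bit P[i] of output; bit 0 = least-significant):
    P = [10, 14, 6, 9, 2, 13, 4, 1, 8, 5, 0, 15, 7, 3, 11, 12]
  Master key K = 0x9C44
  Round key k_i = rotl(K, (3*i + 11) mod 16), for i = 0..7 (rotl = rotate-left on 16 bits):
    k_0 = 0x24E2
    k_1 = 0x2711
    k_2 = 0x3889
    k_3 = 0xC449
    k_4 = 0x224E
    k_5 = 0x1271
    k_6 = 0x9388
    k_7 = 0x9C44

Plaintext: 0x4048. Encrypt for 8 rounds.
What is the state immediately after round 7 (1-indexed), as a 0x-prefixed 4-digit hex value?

s_0 = plaintext = 0x4048
s_1 = Round(s_0, k_0) = 0xE206
s_2 = Round(s_1, k_1) = 0xC19A
s_3 = Round(s_2, k_2) = 0x316A
s_4 = Round(s_3, k_3) = 0xFDAE
s_5 = Round(s_4, k_4) = 0xE75E
s_6 = Round(s_5, k_5) = 0xF6D8
s_7 = Round(s_6, k_6) = 0x54EE
s_8 = Round(s_7, k_7) = 0xF948

0x54EE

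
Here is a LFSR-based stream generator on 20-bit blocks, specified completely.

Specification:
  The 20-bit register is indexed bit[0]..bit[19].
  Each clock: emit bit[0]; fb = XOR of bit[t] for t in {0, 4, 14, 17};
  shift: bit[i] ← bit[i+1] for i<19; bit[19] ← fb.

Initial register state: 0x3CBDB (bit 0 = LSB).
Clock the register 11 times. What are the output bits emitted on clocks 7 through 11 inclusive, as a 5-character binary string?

reg_0 = 0x3CBDB
clock 1: out=1, reg = 0x1E5ED
clock 2: out=1, reg = 0x0F2F6
clock 3: out=0, reg = 0x0797B
clock 4: out=1, reg = 0x83CBD
clock 5: out=1, reg = 0x41E5E
clock 6: out=0, reg = 0xA0F2F
clock 7: out=1, reg = 0x50797
clock 8: out=1, reg = 0x283CB
clock 9: out=1, reg = 0x141E5
clock 10: out=1, reg = 0x0A0F2
clock 11: out=0, reg = 0x85079

11110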